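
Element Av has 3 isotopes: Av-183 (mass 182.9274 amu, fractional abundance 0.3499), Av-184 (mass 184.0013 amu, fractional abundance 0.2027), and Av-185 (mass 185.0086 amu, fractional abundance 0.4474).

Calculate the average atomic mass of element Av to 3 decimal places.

Weight each isotope mass by its fractional abundance: 0.3499 × 182.9274 + 0.2027 × 184.0013 + 0.4474 × 185.0086
= 64.00630 + 37.29706 + 82.77285 = 184.07621 amu

184.076 amu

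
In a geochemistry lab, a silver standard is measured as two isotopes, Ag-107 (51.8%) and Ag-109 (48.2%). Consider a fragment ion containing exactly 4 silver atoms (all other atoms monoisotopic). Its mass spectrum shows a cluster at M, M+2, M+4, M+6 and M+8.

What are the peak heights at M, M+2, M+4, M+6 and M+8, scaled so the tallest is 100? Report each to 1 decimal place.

19.2 : 71.6 : 100.0 : 62.0 : 14.4

Expanding (0.518 + 0.482)^4:
P(M) = 0.518^4 = 0.071998
P(M+2) = 4 × 0.518^3 × 0.482^1 = 0.267976
P(M+4) = 6 × 0.518^2 × 0.482^2 = 0.374029
P(M+6) = 4 × 0.518^1 × 0.482^3 = 0.232023
P(M+8) = 0.482^4 = 0.053974
The M+4 peak is largest (0.374029); scaling to 100 gives 19.2 : 71.6 : 100.0 : 62.0 : 14.4.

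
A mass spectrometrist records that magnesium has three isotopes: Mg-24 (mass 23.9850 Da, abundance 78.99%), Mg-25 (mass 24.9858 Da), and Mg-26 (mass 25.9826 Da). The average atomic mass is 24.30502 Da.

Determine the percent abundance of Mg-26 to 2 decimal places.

11.01%

Let x and y be the fractions of Mg-25 and Mg-26. Then x + y = 1 − 0.7899 = 0.2101 and 24.9858x + 25.9826y = 24.30502 − 0.7899×23.9850 = 5.3592685.
Substituting: 24.9858x + 25.9826(0.2101 − x) = 5.3592685
(24.9858 − 25.9826)x = -0.09967576  ⇒  x = 0.10000, y = 0.11010
Mg-25: 10.00%, Mg-26: 11.01%.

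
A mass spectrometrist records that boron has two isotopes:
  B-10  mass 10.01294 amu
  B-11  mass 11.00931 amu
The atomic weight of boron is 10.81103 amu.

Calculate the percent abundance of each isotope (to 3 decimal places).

B-10: 19.900%, B-11: 80.100%

With x = fraction of B-10 (so B-11 is 1 − x):
10.01294·x + 11.00931·(1 − x) = 10.81103
(10.01294 − 11.00931)·x = 10.81103 − 11.00931
x = -0.19828 / -0.99637 = 0.19900 → 19.900% B-10, 80.100% B-11.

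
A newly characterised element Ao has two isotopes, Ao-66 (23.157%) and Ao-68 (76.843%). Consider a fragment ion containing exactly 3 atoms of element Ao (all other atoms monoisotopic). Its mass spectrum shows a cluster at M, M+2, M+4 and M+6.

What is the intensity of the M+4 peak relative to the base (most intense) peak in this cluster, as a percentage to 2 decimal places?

Term probabilities: M 0.0124, M+2 0.1236, M+4 0.4102, M+6 0.4537. Base peak = M+6.
P(M+6) = C(3,3) × 0.23157^0 × 0.76843^3 = 1 × 1.0000 × 0.45374613 = 0.453746 (base)
P(M+4) = C(3,2) × 0.23157^1 × 0.76843^2 = 3 × 0.23157 × 0.59048466 = 0.410216
Relative intensity = 0.410216 / 0.453746 × 100 = 90.41

90.41%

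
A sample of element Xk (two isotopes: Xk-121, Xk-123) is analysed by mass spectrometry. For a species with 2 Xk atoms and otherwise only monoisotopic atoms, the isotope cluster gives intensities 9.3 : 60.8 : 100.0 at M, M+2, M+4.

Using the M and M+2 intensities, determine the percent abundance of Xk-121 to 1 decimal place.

Write p for the Xk-121 fraction. I(M+2)/I(M) = [C(2,1)·p^1·(1−p)] / p^2 = 2·(1−p)/p = 60.8/9.3 = 6.5376
(1−p)/p = 6.5376/2 = 3.2688  ⇒  p = 1/(1 + 3.2688) = 0.2343
Xk-121: 23.4%, Xk-123: 76.6%.

23.4%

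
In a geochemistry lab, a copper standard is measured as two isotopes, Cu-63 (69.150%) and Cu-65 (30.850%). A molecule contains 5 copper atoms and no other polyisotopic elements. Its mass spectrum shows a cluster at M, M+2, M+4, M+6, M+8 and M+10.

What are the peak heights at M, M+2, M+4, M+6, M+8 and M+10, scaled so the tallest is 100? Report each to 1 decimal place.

Each Cu atom is independently Cu-63 (p = 0.69150) or Cu-65 (q = 0.30850); the cluster is the binomial expansion (p + q)^5.
P(M) = 0.69150^5 = 0.158111
P(M+2) = 5 × 0.69150^4 × 0.30850^1 = 0.352691
P(M+4) = 10 × 0.69150^3 × 0.30850^2 = 0.314693
P(M+6) = 10 × 0.69150^2 × 0.30850^3 = 0.140394
P(M+8) = 5 × 0.69150^1 × 0.30850^4 = 0.031317
P(M+10) = 0.30850^5 = 0.002794
The M+2 peak is largest (0.352691); scaling to 100 gives 44.8 : 100.0 : 89.2 : 39.8 : 8.9 : 0.8.

44.8 : 100.0 : 89.2 : 39.8 : 8.9 : 0.8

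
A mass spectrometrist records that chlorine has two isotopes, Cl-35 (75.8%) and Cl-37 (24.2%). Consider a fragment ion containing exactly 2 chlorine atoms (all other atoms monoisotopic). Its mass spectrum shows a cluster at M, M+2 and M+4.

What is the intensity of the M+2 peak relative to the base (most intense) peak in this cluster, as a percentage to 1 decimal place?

Binomial terms of (0.758 + 0.242)^2: M 0.5746, M+2 0.3669, M+4 0.0586 → M is the base peak.
P(M) = C(2,0) × 0.758^2 × 0.242^0 = 1 × 0.574564 × 1.0000 = 0.574564 (base)
P(M+2) = C(2,1) × 0.758^1 × 0.242^1 = 2 × 0.7580 × 0.2420 = 0.366872
Relative intensity = 0.366872 / 0.574564 × 100 = 63.9

63.9%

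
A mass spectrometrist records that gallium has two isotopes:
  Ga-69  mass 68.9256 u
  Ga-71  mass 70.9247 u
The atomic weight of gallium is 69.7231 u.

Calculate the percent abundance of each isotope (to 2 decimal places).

Ga-69: 60.11%, Ga-71: 39.89%

Writing the weighted mean with unknown fraction x of Ga-69:
68.9256·x + 70.9247·(1 − x) = 69.7231
(68.9256 − 70.9247)·x = 69.7231 − 70.9247
x = -1.2016 / -1.9991 = 0.60107 → 60.11% Ga-69, 39.89% Ga-71.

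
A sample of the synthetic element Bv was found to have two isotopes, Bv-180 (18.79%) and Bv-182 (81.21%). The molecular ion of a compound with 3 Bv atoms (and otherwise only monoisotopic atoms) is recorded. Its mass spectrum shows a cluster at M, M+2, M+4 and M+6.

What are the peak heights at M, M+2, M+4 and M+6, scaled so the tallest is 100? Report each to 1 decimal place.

1.2 : 16.1 : 69.4 : 100.0

The 3 Bv atoms are independent, so intensities follow the terms of (0.1879 + 0.8121)^3.
P(M) = 0.1879^3 = 0.006634
P(M+2) = 3 × 0.1879^2 × 0.8121^1 = 0.086017
P(M+4) = 3 × 0.1879^1 × 0.8121^2 = 0.371764
P(M+6) = 0.8121^3 = 0.535585
The M+6 peak is largest (0.535585); scaling to 100 gives 1.2 : 16.1 : 69.4 : 100.0.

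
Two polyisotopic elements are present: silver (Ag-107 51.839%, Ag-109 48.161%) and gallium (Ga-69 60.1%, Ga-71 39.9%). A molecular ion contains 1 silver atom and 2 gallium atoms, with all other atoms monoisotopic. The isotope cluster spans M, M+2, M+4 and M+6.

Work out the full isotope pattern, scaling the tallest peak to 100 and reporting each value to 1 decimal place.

Silver pattern (n=1): 0.51839 : 0.48161
Gallium pattern (n=2): 0.361201 : 0.479598 : 0.159201
Convolve the two distributions (both contribute in 2-u steps):
  M: 0.51839×0.361201 = 0.187243
  M+2: 0.51839×0.479598 + 0.48161×0.361201 = 0.422577
  M+4: 0.51839×0.159201 + 0.48161×0.479598 = 0.313507
  M+6: 0.48161×0.159201 = 0.076673
Scale to base peak (0.422577) = 100: 44.3 : 100.0 : 74.2 : 18.1

44.3 : 100.0 : 74.2 : 18.1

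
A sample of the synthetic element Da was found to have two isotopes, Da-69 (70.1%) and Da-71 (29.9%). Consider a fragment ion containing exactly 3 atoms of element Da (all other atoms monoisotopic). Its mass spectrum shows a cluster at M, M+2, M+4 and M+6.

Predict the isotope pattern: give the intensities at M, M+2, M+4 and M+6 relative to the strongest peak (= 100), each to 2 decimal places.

78.15 : 100.00 : 42.65 : 6.06

Each Da atom is independently Da-69 (p = 0.701) or Da-71 (q = 0.299); the cluster is the binomial expansion (p + q)^3.
P(M) = 0.701^3 = 0.344472
P(M+2) = 3 × 0.701^2 × 0.299^1 = 0.440787
P(M+4) = 3 × 0.701^1 × 0.299^2 = 0.188010
P(M+6) = 0.299^3 = 0.026731
The M+2 peak is largest (0.440787); scaling to 100 gives 78.15 : 100.00 : 42.65 : 6.06.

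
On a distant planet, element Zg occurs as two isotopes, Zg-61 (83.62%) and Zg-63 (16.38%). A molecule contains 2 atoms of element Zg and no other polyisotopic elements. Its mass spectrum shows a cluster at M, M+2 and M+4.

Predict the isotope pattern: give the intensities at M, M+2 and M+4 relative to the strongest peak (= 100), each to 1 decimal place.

Each Zg atom is independently Zg-61 (p = 0.8362) or Zg-63 (q = 0.1638); the cluster is the binomial expansion (p + q)^2.
P(M) = 0.8362^2 = 0.699230
P(M+2) = 2 × 0.8362^1 × 0.1638^1 = 0.273939
P(M+4) = 0.1638^2 = 0.026830
The M peak is largest (0.699230); scaling to 100 gives 100.0 : 39.2 : 3.8.

100.0 : 39.2 : 3.8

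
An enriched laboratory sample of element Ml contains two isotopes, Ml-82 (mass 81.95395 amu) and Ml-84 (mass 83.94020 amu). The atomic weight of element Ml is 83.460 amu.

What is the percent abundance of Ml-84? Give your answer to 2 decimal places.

75.82%

With x = fraction of Ml-82 (so Ml-84 is 1 − x):
81.95395·x + 83.94020·(1 − x) = 83.460
(81.95395 − 83.94020)·x = 83.460 − 83.94020
x = -0.48020 / -1.98625 = 0.24176 → 24.18% Ml-82, 75.82% Ml-84.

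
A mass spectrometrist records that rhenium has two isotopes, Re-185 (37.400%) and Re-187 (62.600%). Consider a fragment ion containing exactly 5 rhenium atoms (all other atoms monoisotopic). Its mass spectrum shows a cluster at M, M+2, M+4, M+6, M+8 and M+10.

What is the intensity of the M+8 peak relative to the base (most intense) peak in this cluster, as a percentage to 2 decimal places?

83.69%

Binomial terms of (0.37400 + 0.62600)^5: M 0.0073, M+2 0.0612, M+4 0.2050, M+6 0.3431, M+8 0.2872, M+10 0.0961 → M+6 is the base peak.
P(M+6) = C(5,3) × 0.37400^2 × 0.62600^3 = 10 × 0.139876 × 0.24531438 = 0.343136 (base)
P(M+8) = C(5,4) × 0.37400^1 × 0.62600^4 = 5 × 0.3740 × 0.1535668 = 0.287170
Relative intensity = 0.287170 / 0.343136 × 100 = 83.69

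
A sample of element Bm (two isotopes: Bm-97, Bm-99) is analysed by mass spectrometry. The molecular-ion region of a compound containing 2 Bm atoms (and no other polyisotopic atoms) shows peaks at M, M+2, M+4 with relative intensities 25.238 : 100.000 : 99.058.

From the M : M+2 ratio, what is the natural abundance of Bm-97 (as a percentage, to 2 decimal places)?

33.54%

Let p = fractional abundance of Bm-97. I(M+2)/I(M) = [C(2,1)·p^1·(1−p)] / p^2 = 2·(1−p)/p = 100.000/25.238 = 3.9623
(1−p)/p = 3.9623/2 = 1.9811  ⇒  p = 1/(1 + 1.9811) = 0.3354
Bm-97: 33.54%, Bm-99: 66.46%.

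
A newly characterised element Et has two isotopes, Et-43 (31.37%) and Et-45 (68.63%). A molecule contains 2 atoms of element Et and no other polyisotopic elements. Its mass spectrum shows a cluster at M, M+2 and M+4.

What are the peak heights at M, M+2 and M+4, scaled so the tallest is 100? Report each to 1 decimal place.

The 2 Et atoms are independent, so intensities follow the terms of (0.3137 + 0.6863)^2.
P(M) = 0.3137^2 = 0.098408
P(M+2) = 2 × 0.3137^1 × 0.6863^1 = 0.430585
P(M+4) = 0.6863^2 = 0.471008
The M+4 peak is largest (0.471008); scaling to 100 gives 20.9 : 91.4 : 100.0.

20.9 : 91.4 : 100.0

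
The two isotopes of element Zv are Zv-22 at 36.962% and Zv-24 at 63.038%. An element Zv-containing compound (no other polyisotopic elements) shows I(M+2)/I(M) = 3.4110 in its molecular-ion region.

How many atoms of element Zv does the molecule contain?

The M+2/M ratio from n Zv atoms is n · q/p = n · 0.63038/0.36962.
n = 3.4110 × 0.36962/0.63038 = 2.00 ≈ 2

2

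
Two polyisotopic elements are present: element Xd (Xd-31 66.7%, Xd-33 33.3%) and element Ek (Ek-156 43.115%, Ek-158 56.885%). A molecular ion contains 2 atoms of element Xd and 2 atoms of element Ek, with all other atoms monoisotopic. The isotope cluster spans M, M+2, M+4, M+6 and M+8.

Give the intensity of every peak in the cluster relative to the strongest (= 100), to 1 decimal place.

21.6 : 78.6 : 100.0 : 51.8 : 9.4

Element Xd pattern (n=2): 0.444889 : 0.444222 : 0.110889
Element Ek pattern (n=2): 0.18589032 : 0.49051935 : 0.32359032
Convolve the two distributions (both contribute in 2-u steps):
  M: 0.444889×0.18589032 = 0.082701
  M+2: 0.444889×0.49051935 + 0.444222×0.18589032 = 0.300803
  M+4: 0.444889×0.32359032 + 0.444222×0.49051935 + 0.110889×0.18589032 = 0.382474
  M+6: 0.444222×0.32359032 + 0.110889×0.49051935 = 0.198139
  M+8: 0.110889×0.32359032 = 0.035883
Scale to base peak (0.382474) = 100: 21.6 : 78.6 : 100.0 : 51.8 : 9.4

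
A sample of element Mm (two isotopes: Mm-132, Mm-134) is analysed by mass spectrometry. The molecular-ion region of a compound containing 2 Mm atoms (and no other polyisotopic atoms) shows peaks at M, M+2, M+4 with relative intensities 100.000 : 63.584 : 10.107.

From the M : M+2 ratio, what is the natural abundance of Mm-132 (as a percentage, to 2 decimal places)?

75.88%

Write p for the Mm-132 fraction. I(M+2)/I(M) = [C(2,1)·p^1·(1−p)] / p^2 = 2·(1−p)/p = 63.584/100.000 = 0.6358
(1−p)/p = 0.6358/2 = 0.3179  ⇒  p = 1/(1 + 0.3179) = 0.7588
Mm-132: 75.88%, Mm-134: 24.12%.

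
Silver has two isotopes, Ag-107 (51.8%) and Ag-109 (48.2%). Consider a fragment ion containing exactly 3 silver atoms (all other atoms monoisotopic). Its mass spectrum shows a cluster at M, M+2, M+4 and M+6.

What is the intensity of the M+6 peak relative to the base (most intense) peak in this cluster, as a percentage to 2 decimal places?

(0.518 + 0.482)^3 gives M 0.1390, M+2 0.3880, M+4 0.3610, M+6 0.1120; the largest is M+2.
P(M+2) = C(3,1) × 0.518^2 × 0.482^1 = 3 × 0.268324 × 0.4820 = 0.387997 (base)
P(M+6) = C(3,3) × 0.518^0 × 0.482^3 = 1 × 1.0000 × 0.11198017 = 0.111980
Relative intensity = 0.111980 / 0.387997 × 100 = 28.86

28.86%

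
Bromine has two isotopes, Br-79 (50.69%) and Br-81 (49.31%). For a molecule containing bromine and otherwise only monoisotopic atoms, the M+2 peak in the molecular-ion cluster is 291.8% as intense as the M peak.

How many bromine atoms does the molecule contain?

For n independent Br atoms, I(M+2)/I(M) = n · (abundance Br-81) / (abundance Br-79) = n · 0.4931/0.5069.
n = 2.918 × 0.5069/0.4931 = 3.00 ≈ 3

3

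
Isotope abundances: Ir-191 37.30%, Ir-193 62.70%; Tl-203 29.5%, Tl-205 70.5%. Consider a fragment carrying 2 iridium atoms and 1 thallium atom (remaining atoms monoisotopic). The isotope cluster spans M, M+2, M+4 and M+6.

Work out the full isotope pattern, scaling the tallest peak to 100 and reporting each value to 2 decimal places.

9.21 : 52.96 : 100.00 : 62.18

Iridium pattern (n=2): 0.139129 : 0.467742 : 0.393129
Thallium pattern (n=1): 0.2950 : 0.7050
Convolve the two distributions (both contribute in 2-u steps):
  M: 0.139129×0.2950 = 0.041043
  M+2: 0.139129×0.7050 + 0.467742×0.2950 = 0.236070
  M+4: 0.467742×0.7050 + 0.393129×0.2950 = 0.445731
  M+6: 0.393129×0.7050 = 0.277156
Scale to base peak (0.445731) = 100: 9.21 : 52.96 : 100.00 : 62.18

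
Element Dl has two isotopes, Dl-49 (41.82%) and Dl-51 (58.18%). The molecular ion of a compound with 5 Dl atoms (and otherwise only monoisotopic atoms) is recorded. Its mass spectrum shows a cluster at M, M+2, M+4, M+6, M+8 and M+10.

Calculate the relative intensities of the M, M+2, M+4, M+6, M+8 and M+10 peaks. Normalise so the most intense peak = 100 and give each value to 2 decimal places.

3.71 : 25.83 : 71.88 : 100.00 : 69.56 : 19.35

Expanding (0.4182 + 0.5818)^5:
P(M) = 0.4182^5 = 0.012791
P(M+2) = 5 × 0.4182^4 × 0.5818^1 = 0.088977
P(M+4) = 10 × 0.4182^3 × 0.5818^2 = 0.247571
P(M+6) = 10 × 0.4182^2 × 0.5818^3 = 0.344421
P(M+8) = 5 × 0.4182^1 × 0.5818^4 = 0.239579
P(M+10) = 0.5818^5 = 0.066661
The M+6 peak is largest (0.344421); scaling to 100 gives 3.71 : 25.83 : 71.88 : 100.00 : 69.56 : 19.35.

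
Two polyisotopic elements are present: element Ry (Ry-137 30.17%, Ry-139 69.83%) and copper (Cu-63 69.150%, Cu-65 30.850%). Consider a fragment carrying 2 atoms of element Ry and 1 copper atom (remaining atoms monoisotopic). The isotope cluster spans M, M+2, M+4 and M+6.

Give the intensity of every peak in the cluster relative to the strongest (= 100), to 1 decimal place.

13.5 : 68.4 : 100.0 : 32.2

Element Ry pattern (n=2): 0.09102289 : 0.42135422 : 0.48762289
Copper pattern (n=1): 0.6915 : 0.3085
Convolve the two distributions (both contribute in 2-u steps):
  M: 0.09102289×0.6915 = 0.062942
  M+2: 0.09102289×0.3085 + 0.42135422×0.6915 = 0.319447
  M+4: 0.42135422×0.3085 + 0.48762289×0.6915 = 0.467179
  M+6: 0.48762289×0.3085 = 0.150432
Scale to base peak (0.467179) = 100: 13.5 : 68.4 : 100.0 : 32.2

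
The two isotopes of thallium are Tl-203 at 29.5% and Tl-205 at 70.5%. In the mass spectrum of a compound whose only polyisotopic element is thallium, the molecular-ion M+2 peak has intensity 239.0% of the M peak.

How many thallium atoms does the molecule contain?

1

With n Tl atoms, P(M+2)/P(M) = C(n,1)·p^(n−1)q / p^n = n·q/p = n · 0.705/0.295.
n = 2.390 × 0.295/0.705 = 1.00 ≈ 1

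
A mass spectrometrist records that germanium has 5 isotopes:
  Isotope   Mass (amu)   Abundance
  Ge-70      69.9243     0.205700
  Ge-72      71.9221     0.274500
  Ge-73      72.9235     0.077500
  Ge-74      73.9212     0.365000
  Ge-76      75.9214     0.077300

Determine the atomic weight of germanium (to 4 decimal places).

Average mass = Σ (abundance × isotope mass) = 0.205700 × 69.9243 + 0.274500 × 71.9221 + 0.077500 × 72.9235 + 0.365000 × 73.9212 + 0.077300 × 75.9214
= 14.38343 + 19.74262 + 5.65157 + 26.98124 + 5.86872 = 72.62758 amu

72.6276 amu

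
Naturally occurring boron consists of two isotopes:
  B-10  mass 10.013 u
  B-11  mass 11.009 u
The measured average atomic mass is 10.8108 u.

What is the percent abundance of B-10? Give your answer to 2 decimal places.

19.90%

Writing the weighted mean with unknown fraction x of B-10:
10.013·x + 11.009·(1 − x) = 10.8108
(10.013 − 11.009)·x = 10.8108 − 11.009
x = -0.1982 / -0.996 = 0.19900 → 19.90% B-10, 80.10% B-11.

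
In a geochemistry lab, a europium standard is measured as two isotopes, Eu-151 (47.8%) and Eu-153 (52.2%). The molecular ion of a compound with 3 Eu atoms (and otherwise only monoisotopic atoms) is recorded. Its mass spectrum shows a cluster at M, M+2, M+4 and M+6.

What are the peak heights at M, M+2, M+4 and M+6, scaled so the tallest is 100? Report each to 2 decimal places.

Each Eu atom is independently Eu-151 (p = 0.478) or Eu-153 (q = 0.522); the cluster is the binomial expansion (p + q)^3.
P(M) = 0.478^3 = 0.109215
P(M+2) = 3 × 0.478^2 × 0.522^1 = 0.357806
P(M+4) = 3 × 0.478^1 × 0.522^2 = 0.390742
P(M+6) = 0.522^3 = 0.142237
The M+4 peak is largest (0.390742); scaling to 100 gives 27.95 : 91.57 : 100.00 : 36.40.

27.95 : 91.57 : 100.00 : 36.40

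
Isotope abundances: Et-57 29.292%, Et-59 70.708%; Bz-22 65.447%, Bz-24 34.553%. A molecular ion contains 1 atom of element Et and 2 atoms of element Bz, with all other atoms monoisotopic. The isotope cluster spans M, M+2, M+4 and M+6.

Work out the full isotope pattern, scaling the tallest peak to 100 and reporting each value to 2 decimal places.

28.82 : 100.00 : 81.49 : 19.39

Element Et pattern (n=1): 0.29292 : 0.70708
Element Bz pattern (n=2): 0.42833098 : 0.45227804 : 0.11939098
Convolve the two distributions (both contribute in 2-u steps):
  M: 0.29292×0.42833098 = 0.125467
  M+2: 0.29292×0.45227804 + 0.70708×0.42833098 = 0.435346
  M+4: 0.29292×0.11939098 + 0.70708×0.45227804 = 0.354769
  M+6: 0.70708×0.11939098 = 0.084419
Scale to base peak (0.435346) = 100: 28.82 : 100.00 : 81.49 : 19.39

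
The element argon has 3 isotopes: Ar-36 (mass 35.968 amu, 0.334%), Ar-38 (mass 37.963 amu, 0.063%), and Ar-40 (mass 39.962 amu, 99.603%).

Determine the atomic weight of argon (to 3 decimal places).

39.947 amu

Weight each isotope mass by its fractional abundance: 0.00334 × 35.968 + 0.00063 × 37.963 + 0.99603 × 39.962
= 0.1201 + 0.0239 + 39.8034 = 39.9474 amu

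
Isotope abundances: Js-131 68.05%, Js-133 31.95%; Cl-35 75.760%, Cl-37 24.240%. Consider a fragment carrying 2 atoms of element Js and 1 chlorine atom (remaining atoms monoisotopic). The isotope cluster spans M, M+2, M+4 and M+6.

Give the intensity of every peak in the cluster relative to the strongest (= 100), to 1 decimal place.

79.4 : 100.0 : 41.4 : 5.6

Element Js pattern (n=2): 0.46308025 : 0.4348395 : 0.10208025
Chlorine pattern (n=1): 0.7576 : 0.2424
Convolve the two distributions (both contribute in 2-u steps):
  M: 0.46308025×0.7576 = 0.350830
  M+2: 0.46308025×0.2424 + 0.4348395×0.7576 = 0.441685
  M+4: 0.4348395×0.2424 + 0.10208025×0.7576 = 0.182741
  M+6: 0.10208025×0.2424 = 0.024744
Scale to base peak (0.441685) = 100: 79.4 : 100.0 : 41.4 : 5.6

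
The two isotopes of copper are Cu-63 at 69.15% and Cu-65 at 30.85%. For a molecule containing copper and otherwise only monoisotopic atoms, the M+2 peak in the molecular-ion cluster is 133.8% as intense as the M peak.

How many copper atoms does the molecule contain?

3

With n Cu atoms, P(M+2)/P(M) = C(n,1)·p^(n−1)q / p^n = n·q/p = n · 0.3085/0.6915.
n = 1.338 × 0.6915/0.3085 = 3.00 ≈ 3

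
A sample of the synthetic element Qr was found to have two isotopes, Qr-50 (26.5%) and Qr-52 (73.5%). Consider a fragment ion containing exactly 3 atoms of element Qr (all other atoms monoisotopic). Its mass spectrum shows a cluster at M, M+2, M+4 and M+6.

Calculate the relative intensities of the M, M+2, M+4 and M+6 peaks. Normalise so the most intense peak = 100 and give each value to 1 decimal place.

4.3 : 36.1 : 100.0 : 92.5

The 3 Qr atoms are independent, so intensities follow the terms of (0.265 + 0.735)^3.
P(M) = 0.265^3 = 0.018610
P(M+2) = 3 × 0.265^2 × 0.735^1 = 0.154846
P(M+4) = 3 × 0.265^1 × 0.735^2 = 0.429479
P(M+6) = 0.735^3 = 0.397065
The M+4 peak is largest (0.429479); scaling to 100 gives 4.3 : 36.1 : 100.0 : 92.5.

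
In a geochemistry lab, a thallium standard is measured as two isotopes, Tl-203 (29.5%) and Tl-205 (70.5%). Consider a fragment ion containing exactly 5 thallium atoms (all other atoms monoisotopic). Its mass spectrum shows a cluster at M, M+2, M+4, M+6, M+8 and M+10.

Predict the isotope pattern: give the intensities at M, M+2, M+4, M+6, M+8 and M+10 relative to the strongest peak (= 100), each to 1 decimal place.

Expanding (0.295 + 0.705)^5:
P(M) = 0.295^5 = 0.002234
P(M+2) = 5 × 0.295^4 × 0.705^1 = 0.026696
P(M+4) = 10 × 0.295^3 × 0.705^2 = 0.127598
P(M+6) = 10 × 0.295^2 × 0.705^3 = 0.304938
P(M+8) = 5 × 0.295^1 × 0.705^4 = 0.364375
P(M+10) = 0.705^5 = 0.174159
The M+8 peak is largest (0.364375); scaling to 100 gives 0.6 : 7.3 : 35.0 : 83.7 : 100.0 : 47.8.

0.6 : 7.3 : 35.0 : 83.7 : 100.0 : 47.8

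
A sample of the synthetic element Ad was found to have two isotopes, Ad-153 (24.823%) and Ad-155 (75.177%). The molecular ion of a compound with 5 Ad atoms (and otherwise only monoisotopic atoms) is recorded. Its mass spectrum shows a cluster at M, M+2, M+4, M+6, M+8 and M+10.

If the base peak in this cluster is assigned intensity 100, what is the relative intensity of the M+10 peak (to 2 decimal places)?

60.57

(0.24823 + 0.75177)^5 gives M 0.0009, M+2 0.0143, M+4 0.0864, M+6 0.2618, M+8 0.3964, M+10 0.2401; the largest is M+8.
P(M+8) = C(5,4) × 0.24823^1 × 0.75177^4 = 5 × 0.24823 × 0.31940372 = 0.396428 (base)
P(M+10) = C(5,5) × 0.24823^0 × 0.75177^5 = 1 × 1.0000 × 0.24011813 = 0.240118
Relative intensity = 0.240118 / 0.396428 × 100 = 60.57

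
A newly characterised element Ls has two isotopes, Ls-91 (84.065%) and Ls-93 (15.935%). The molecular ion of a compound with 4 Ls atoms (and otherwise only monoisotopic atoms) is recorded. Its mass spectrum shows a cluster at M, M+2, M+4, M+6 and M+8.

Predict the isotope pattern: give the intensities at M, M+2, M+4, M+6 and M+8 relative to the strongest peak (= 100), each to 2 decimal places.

100.00 : 75.82 : 21.56 : 2.72 : 0.13

Expanding (0.84065 + 0.15935)^4:
P(M) = 0.84065^4 = 0.499414
P(M+2) = 4 × 0.84065^3 × 0.15935^1 = 0.378667
P(M+4) = 6 × 0.84065^2 × 0.15935^2 = 0.107668
P(M+6) = 4 × 0.84065^1 × 0.15935^3 = 0.013606
P(M+8) = 0.15935^4 = 0.000645
The M peak is largest (0.499414); scaling to 100 gives 100.00 : 75.82 : 21.56 : 2.72 : 0.13.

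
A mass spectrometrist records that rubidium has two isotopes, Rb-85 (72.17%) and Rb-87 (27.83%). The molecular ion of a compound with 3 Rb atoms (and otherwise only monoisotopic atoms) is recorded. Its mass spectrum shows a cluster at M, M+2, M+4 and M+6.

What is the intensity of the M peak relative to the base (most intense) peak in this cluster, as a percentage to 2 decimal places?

(0.7217 + 0.2783)^3 gives M 0.3759, M+2 0.4349, M+4 0.1677, M+6 0.0216; the largest is M+2.
P(M+2) = C(3,1) × 0.7217^2 × 0.2783^1 = 3 × 0.52085089 × 0.2783 = 0.434858 (base)
P(M) = C(3,0) × 0.7217^3 × 0.2783^0 = 1 × 0.37589809 × 1.0000 = 0.375898
Relative intensity = 0.375898 / 0.434858 × 100 = 86.44

86.44%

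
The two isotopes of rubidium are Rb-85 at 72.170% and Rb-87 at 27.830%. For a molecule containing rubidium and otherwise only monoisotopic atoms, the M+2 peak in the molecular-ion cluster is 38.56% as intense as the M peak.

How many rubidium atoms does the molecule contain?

1

The M+2/M ratio from n Rb atoms is n · q/p = n · 0.27830/0.72170.
n = 0.3856 × 0.72170/0.27830 = 1.00 ≈ 1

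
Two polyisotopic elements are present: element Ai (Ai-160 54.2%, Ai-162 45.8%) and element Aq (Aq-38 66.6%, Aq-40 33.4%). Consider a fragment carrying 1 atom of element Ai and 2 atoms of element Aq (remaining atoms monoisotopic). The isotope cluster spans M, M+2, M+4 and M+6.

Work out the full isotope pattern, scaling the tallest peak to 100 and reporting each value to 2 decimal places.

Element Ai pattern (n=1): 0.5420 : 0.4580
Element Aq pattern (n=2): 0.443556 : 0.444888 : 0.111556
Convolve the two distributions (both contribute in 2-u steps):
  M: 0.5420×0.443556 = 0.240407
  M+2: 0.5420×0.444888 + 0.4580×0.443556 = 0.444278
  M+4: 0.5420×0.111556 + 0.4580×0.444888 = 0.264222
  M+6: 0.4580×0.111556 = 0.051093
Scale to base peak (0.444278) = 100: 54.11 : 100.00 : 59.47 : 11.50

54.11 : 100.00 : 59.47 : 11.50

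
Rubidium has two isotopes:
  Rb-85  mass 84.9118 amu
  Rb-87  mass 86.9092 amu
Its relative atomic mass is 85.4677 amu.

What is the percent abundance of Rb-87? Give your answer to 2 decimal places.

Let x be the fractional abundance of Rb-85; then Rb-87 has abundance 1 − x.
84.9118·x + 86.9092·(1 − x) = 85.4677
(84.9118 − 86.9092)·x = 85.4677 − 86.9092
x = -1.4415 / -1.9974 = 0.72169 → 72.17% Rb-85, 27.83% Rb-87.

27.83%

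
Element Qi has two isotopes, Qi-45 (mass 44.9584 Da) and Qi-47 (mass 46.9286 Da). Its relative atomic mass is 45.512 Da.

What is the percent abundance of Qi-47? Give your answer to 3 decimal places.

Writing the weighted mean with unknown fraction x of Qi-45:
44.9584·x + 46.9286·(1 − x) = 45.512
(44.9584 − 46.9286)·x = 45.512 − 46.9286
x = -1.4166 / -1.9702 = 0.71901 → 71.901% Qi-45, 28.099% Qi-47.

28.099%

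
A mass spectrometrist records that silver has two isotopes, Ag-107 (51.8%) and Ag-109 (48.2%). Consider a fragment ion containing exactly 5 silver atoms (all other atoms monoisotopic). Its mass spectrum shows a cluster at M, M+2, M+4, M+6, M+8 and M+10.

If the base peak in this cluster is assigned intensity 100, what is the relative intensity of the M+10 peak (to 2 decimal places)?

8.06

Term probabilities: M 0.0373, M+2 0.1735, M+4 0.3229, M+6 0.3005, M+8 0.1398, M+10 0.0260. Base peak = M+4.
P(M+4) = C(5,2) × 0.518^3 × 0.482^2 = 10 × 0.13899183 × 0.232324 = 0.322911 (base)
P(M+10) = C(5,5) × 0.518^0 × 0.482^5 = 1 × 1.0000 × 0.02601568 = 0.026016
Relative intensity = 0.026016 / 0.322911 × 100 = 8.06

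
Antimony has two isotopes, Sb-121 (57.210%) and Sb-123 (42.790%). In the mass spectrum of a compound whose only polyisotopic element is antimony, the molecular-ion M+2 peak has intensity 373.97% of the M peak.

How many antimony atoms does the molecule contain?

With n Sb atoms, P(M+2)/P(M) = C(n,1)·p^(n−1)q / p^n = n·q/p = n · 0.42790/0.57210.
n = 3.7397 × 0.57210/0.42790 = 5.00 ≈ 5

5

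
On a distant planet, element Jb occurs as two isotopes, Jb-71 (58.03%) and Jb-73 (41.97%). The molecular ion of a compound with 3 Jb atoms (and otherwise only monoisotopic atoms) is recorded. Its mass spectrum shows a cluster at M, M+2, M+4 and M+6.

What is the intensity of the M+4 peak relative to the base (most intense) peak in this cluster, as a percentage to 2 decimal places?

(0.5803 + 0.4197)^3 gives M 0.1954, M+2 0.4240, M+4 0.3067, M+6 0.0739; the largest is M+2.
P(M+2) = C(3,1) × 0.5803^2 × 0.4197^1 = 3 × 0.33674809 × 0.4197 = 0.424000 (base)
P(M+4) = C(3,2) × 0.5803^1 × 0.4197^2 = 3 × 0.5803 × 0.17614809 = 0.306656
Relative intensity = 0.306656 / 0.424000 × 100 = 72.32

72.32%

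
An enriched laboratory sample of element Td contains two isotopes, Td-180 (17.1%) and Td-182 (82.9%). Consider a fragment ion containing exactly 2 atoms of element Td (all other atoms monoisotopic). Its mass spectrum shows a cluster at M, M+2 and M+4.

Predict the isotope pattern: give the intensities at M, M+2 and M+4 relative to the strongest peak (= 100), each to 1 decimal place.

4.3 : 41.3 : 100.0

Expanding (0.171 + 0.829)^2:
P(M) = 0.171^2 = 0.029241
P(M+2) = 2 × 0.171^1 × 0.829^1 = 0.283518
P(M+4) = 0.829^2 = 0.687241
The M+4 peak is largest (0.687241); scaling to 100 gives 4.3 : 41.3 : 100.0.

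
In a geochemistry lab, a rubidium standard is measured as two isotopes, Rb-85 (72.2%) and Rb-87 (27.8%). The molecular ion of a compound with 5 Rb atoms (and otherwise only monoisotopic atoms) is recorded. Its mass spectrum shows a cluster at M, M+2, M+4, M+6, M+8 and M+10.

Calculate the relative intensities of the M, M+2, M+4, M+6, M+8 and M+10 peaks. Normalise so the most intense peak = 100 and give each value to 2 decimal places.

Expanding (0.722 + 0.278)^5:
P(M) = 0.722^5 = 0.196194
P(M+2) = 5 × 0.722^4 × 0.278^1 = 0.377714
P(M+4) = 10 × 0.722^3 × 0.278^2 = 0.290872
P(M+6) = 10 × 0.722^2 × 0.278^3 = 0.111998
P(M+8) = 5 × 0.722^1 × 0.278^4 = 0.021562
P(M+10) = 0.278^5 = 0.001660
The M+2 peak is largest (0.377714); scaling to 100 gives 51.94 : 100.00 : 77.01 : 29.65 : 5.71 : 0.44.

51.94 : 100.00 : 77.01 : 29.65 : 5.71 : 0.44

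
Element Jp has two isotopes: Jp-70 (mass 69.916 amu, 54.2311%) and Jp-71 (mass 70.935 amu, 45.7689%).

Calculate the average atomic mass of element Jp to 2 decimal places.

Average mass = Σ (abundance × isotope mass) = 0.542311 × 69.916 + 0.457689 × 70.935
= 37.9162 + 32.4662 = 70.3824 amu

70.38 amu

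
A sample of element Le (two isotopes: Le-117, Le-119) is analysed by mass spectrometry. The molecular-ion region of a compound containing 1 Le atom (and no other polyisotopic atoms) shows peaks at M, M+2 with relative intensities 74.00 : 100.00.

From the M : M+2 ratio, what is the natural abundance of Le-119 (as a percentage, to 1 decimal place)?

Let p = fractional abundance of Le-117. I(M+2)/I(M) = [C(1,1)·p^0·(1−p)] / p^1 = 1·(1−p)/p = 100.00/74.00 = 1.3514
(1−p)/p = 1.3514/1 = 1.3514  ⇒  p = 1/(1 + 1.3514) = 0.4253
Le-117: 42.5%, Le-119: 57.5%.

57.5%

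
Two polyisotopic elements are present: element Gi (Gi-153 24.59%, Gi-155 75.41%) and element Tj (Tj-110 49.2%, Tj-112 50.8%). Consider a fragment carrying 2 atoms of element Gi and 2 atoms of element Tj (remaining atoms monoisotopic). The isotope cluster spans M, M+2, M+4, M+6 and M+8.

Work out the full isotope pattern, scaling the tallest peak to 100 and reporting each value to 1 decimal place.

Element Gi pattern (n=2): 0.06046681 : 0.37086638 : 0.56866681
Element Tj pattern (n=2): 0.242064 : 0.499872 : 0.258064
Convolve the two distributions (both contribute in 2-u steps):
  M: 0.06046681×0.242064 = 0.014637
  M+2: 0.06046681×0.499872 + 0.37086638×0.242064 = 0.119999
  M+4: 0.06046681×0.258064 + 0.37086638×0.499872 + 0.56866681×0.242064 = 0.338644
  M+6: 0.37086638×0.258064 + 0.56866681×0.499872 = 0.379968
  M+8: 0.56866681×0.258064 = 0.146752
Scale to base peak (0.379968) = 100: 3.9 : 31.6 : 89.1 : 100.0 : 38.6

3.9 : 31.6 : 89.1 : 100.0 : 38.6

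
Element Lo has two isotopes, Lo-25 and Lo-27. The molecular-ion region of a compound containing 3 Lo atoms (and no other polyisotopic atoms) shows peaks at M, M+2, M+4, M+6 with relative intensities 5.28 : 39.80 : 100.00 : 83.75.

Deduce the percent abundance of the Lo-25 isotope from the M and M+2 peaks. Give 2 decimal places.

28.47%

Write p for the Lo-25 fraction. I(M+2)/I(M) = [C(3,1)·p^2·(1−p)] / p^3 = 3·(1−p)/p = 39.80/5.28 = 7.5379
(1−p)/p = 7.5379/3 = 2.5126  ⇒  p = 1/(1 + 2.5126) = 0.2847
Lo-25: 28.47%, Lo-27: 71.53%.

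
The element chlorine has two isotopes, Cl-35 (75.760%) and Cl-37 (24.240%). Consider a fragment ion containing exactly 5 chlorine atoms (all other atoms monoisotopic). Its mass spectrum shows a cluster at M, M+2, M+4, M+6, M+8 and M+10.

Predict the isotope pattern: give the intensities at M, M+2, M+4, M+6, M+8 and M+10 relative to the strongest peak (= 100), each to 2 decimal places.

Each Cl atom is independently Cl-35 (p = 0.75760) or Cl-37 (q = 0.24240); the cluster is the binomial expansion (p + q)^5.
P(M) = 0.75760^5 = 0.249574
P(M+2) = 5 × 0.75760^4 × 0.24240^1 = 0.399266
P(M+4) = 10 × 0.75760^3 × 0.24240^2 = 0.255497
P(M+6) = 10 × 0.75760^2 × 0.24240^3 = 0.081748
P(M+8) = 5 × 0.75760^1 × 0.24240^4 = 0.013078
P(M+10) = 0.24240^5 = 0.000837
The M+2 peak is largest (0.399266); scaling to 100 gives 62.51 : 100.00 : 63.99 : 20.47 : 3.28 : 0.21.

62.51 : 100.00 : 63.99 : 20.47 : 3.28 : 0.21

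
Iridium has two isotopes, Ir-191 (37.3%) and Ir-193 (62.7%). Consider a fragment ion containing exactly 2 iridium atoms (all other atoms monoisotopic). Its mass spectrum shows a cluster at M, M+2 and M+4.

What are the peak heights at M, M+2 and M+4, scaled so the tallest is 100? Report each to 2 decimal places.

29.74 : 100.00 : 84.05

Each Ir atom is independently Ir-191 (p = 0.373) or Ir-193 (q = 0.627); the cluster is the binomial expansion (p + q)^2.
P(M) = 0.373^2 = 0.139129
P(M+2) = 2 × 0.373^1 × 0.627^1 = 0.467742
P(M+4) = 0.627^2 = 0.393129
The M+2 peak is largest (0.467742); scaling to 100 gives 29.74 : 100.00 : 84.05.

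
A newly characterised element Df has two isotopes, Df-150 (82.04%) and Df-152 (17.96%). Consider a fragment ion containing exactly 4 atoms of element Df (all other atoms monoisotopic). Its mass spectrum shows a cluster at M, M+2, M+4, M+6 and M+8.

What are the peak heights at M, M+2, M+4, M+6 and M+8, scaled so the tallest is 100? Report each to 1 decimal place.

100.0 : 87.6 : 28.8 : 4.2 : 0.2

Expanding (0.8204 + 0.1796)^4:
P(M) = 0.8204^4 = 0.453005
P(M+2) = 4 × 0.8204^3 × 0.1796^1 = 0.396683
P(M+4) = 6 × 0.8204^2 × 0.1796^2 = 0.130261
P(M+6) = 4 × 0.8204^1 × 0.1796^3 = 0.019011
P(M+8) = 0.1796^4 = 0.001040
The M peak is largest (0.453005); scaling to 100 gives 100.0 : 87.6 : 28.8 : 4.2 : 0.2.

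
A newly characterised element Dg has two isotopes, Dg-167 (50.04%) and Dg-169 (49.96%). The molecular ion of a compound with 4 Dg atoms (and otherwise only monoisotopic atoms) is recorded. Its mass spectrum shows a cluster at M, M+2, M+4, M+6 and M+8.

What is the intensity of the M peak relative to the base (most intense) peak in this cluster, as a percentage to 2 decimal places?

Binomial terms of (0.5004 + 0.4996)^4: M 0.0627, M+2 0.2504, M+4 0.3750, M+6 0.2496, M+8 0.0623 → M+4 is the base peak.
P(M+4) = C(4,2) × 0.5004^2 × 0.4996^2 = 6 × 0.25040016 × 0.24960016 = 0.375000 (base)
P(M) = C(4,0) × 0.5004^4 × 0.4996^0 = 1 × 0.06270024 × 1.0000 = 0.062700
Relative intensity = 0.062700 / 0.375000 × 100 = 16.72

16.72%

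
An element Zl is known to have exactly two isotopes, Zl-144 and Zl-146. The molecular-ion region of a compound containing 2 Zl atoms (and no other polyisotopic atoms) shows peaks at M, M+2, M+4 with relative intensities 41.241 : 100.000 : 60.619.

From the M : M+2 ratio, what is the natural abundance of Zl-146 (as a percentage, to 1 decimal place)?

If p is the fraction of Zl that is Zl-144, then I(M+2)/I(M) = [C(2,1)·p^1·(1−p)] / p^2 = 2·(1−p)/p = 100.000/41.241 = 2.4248
(1−p)/p = 2.4248/2 = 1.2124  ⇒  p = 1/(1 + 1.2124) = 0.4520
Zl-144: 45.2%, Zl-146: 54.8%.

54.8%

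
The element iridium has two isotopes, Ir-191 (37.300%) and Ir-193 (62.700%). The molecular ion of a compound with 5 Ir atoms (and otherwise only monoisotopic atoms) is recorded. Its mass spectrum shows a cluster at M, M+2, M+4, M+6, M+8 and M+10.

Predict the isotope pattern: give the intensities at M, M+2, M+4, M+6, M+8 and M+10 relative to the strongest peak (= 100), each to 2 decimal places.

2.11 : 17.70 : 59.49 : 100.00 : 84.05 : 28.26

Each Ir atom is independently Ir-191 (p = 0.37300) or Ir-193 (q = 0.62700); the cluster is the binomial expansion (p + q)^5.
P(M) = 0.37300^5 = 0.007220
P(M+2) = 5 × 0.37300^4 × 0.62700^1 = 0.060684
P(M+4) = 10 × 0.37300^3 × 0.62700^2 = 0.204015
P(M+6) = 10 × 0.37300^2 × 0.62700^3 = 0.342942
P(M+8) = 5 × 0.37300^1 × 0.62700^4 = 0.288237
P(M+10) = 0.62700^5 = 0.096903
The M+6 peak is largest (0.342942); scaling to 100 gives 2.11 : 17.70 : 59.49 : 100.00 : 84.05 : 28.26.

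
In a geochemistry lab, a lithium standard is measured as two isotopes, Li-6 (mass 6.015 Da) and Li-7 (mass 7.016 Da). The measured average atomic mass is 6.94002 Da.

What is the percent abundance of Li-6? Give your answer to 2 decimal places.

With x = fraction of Li-6 (so Li-7 is 1 − x):
6.015·x + 7.016·(1 − x) = 6.94002
(6.015 − 7.016)·x = 6.94002 − 7.016
x = -0.07598 / -1.001 = 0.07590 → 7.59% Li-6, 92.41% Li-7.

7.59%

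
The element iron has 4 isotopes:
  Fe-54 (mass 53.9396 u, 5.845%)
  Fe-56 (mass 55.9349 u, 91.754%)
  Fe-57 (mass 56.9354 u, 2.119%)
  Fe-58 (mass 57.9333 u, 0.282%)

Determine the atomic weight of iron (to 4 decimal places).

The abundance-weighted mean is 0.05845 × 53.9396 + 0.91754 × 55.9349 + 0.02119 × 56.9354 + 0.00282 × 57.9333
= 3.15277 + 51.32251 + 1.20646 + 0.16337 = 55.84511 u

55.8451 u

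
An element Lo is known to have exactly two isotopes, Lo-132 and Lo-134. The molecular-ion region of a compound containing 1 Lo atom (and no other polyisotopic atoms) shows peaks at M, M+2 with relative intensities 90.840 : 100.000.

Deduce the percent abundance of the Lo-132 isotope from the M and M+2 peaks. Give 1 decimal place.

Write p for the Lo-132 fraction. I(M+2)/I(M) = [C(1,1)·p^0·(1−p)] / p^1 = 1·(1−p)/p = 100.000/90.840 = 1.1008
(1−p)/p = 1.1008/1 = 1.1008  ⇒  p = 1/(1 + 1.1008) = 0.4760
Lo-132: 47.6%, Lo-134: 52.4%.

47.6%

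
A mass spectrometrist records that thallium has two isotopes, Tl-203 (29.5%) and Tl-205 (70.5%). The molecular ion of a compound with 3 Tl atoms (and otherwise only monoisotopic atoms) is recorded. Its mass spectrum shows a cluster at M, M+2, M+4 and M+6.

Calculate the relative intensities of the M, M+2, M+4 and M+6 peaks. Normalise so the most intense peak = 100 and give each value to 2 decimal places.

Expanding (0.295 + 0.705)^3:
P(M) = 0.295^3 = 0.025672
P(M+2) = 3 × 0.295^2 × 0.705^1 = 0.184058
P(M+4) = 3 × 0.295^1 × 0.705^2 = 0.439867
P(M+6) = 0.705^3 = 0.350403
The M+4 peak is largest (0.439867); scaling to 100 gives 5.84 : 41.84 : 100.00 : 79.66.

5.84 : 41.84 : 100.00 : 79.66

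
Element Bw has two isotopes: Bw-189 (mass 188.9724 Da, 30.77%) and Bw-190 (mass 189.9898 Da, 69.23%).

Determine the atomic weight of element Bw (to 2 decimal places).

Weight each isotope mass by its fractional abundance: 0.3077 × 188.9724 + 0.6923 × 189.9898
= 58.14681 + 131.52994 = 189.67675 Da

189.68 Da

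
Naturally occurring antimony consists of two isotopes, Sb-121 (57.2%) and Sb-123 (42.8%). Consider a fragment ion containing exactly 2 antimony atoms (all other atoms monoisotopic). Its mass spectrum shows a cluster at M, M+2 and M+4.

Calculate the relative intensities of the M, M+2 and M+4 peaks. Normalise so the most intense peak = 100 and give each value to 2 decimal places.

Expanding (0.572 + 0.428)^2:
P(M) = 0.572^2 = 0.327184
P(M+2) = 2 × 0.572^1 × 0.428^1 = 0.489632
P(M+4) = 0.428^2 = 0.183184
The M+2 peak is largest (0.489632); scaling to 100 gives 66.82 : 100.00 : 37.41.

66.82 : 100.00 : 37.41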